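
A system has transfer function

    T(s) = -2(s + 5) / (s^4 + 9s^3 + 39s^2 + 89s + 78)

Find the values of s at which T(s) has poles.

s = -3, -2 + 3j, -2 - 3j, -2

The poles are the roots of the denominator s^4 + 9s^3 + 39s^2 + 89s + 78 = 0.
Trying s = -3: the polynomial evaluates to 0, so (s + 3) is a factor.
Dividing out leaves s^3 + 6s^2 + 21s + 26 = 0.
This factors further as (s^2 + 4s + 13)(s + 2) = 0.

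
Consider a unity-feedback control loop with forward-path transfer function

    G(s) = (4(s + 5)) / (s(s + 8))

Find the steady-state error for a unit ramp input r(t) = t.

G(s) has one pole at the origin.
This is a Type 1 system. Kv = lim_{s→0} s·G(s) = 20/8 = 5/2.
e_ss = 1/Kv = 1/(5/2) = 2/5 ≈ 0.4000.

e_ss = 0.4000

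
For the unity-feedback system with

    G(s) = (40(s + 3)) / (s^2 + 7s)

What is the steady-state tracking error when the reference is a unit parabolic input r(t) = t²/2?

G(s) has one pole at the origin.
This is a Type 1 system; Ka = lim_{s→0} s^2·G(s) = 0, so the steady-state error for a parabola input is infinite.

e_ss = ∞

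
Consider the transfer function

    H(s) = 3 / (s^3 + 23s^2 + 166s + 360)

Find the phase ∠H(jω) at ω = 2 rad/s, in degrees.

At s = j2: numerator = 3, denominator = 268 + j324.
∠H = ∠num − ∠den = 0° − (50.404°) = -50.40°.

∠H(j2) ≈ -50.40°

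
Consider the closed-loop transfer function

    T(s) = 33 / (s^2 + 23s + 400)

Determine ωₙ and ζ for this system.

Compare the denominator to the standard form s^2 + 2ζωₙs + ωₙ².
ωₙ² = 400, so ωₙ = 20 rad/s.
2ζωₙ = 23, so ζ = 23/(2·20) = 0.575.

ωₙ = 20 rad/s, ζ = 0.575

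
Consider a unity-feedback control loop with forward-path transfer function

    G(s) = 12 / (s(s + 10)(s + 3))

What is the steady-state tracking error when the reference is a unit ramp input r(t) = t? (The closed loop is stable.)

G(s) has one pole at the origin.
This is a Type 1 system. Kv = lim_{s→0} s·G(s) = 12/30 = 2/5.
e_ss = 1/Kv = 1/(2/5) = 5/2 ≈ 2.500.

e_ss = 2.500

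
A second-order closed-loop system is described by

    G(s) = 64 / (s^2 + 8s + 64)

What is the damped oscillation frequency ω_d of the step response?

ω_d ≈ 6.928 rad/s

Comparing s^2 + 8s + 64 to s^2 + 2ζωₙs + ωₙ²: ωₙ = 8 rad/s and ζ = 8/(2·8) = 0.5.
ζωₙ = 8/2 = 4, so ω_d = ωₙ√(1−ζ²) = √(ωₙ² − (ζωₙ)²) = √(64 − 4²) = √48 ≈ 6.928 rad/s.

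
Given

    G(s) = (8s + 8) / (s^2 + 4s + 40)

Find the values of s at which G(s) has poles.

s = -2 + 6j, -2 - 6j

The poles are the roots of the denominator s^2 + 4s + 40 = 0.
Using the quadratic formula: s = (-4 ± √(-144))/2 = -2 ± 6j.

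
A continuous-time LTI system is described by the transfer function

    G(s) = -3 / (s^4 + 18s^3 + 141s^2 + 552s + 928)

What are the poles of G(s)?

The poles are the roots of the denominator s^4 + 18s^3 + 141s^2 + 552s + 928 = 0.
No real roots exist; factor into two real quadratics: (s^2 + 10s + 29)(s^2 + 8s + 32) = 0.
Each quadratic gives a conjugate pair via the quadratic formula.

s = -5 ± 2j, -4 ± 4j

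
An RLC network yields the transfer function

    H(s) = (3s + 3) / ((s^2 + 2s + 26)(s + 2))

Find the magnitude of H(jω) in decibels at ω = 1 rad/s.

|H(j1)|_dB ≈ -22.4 dB

Substitute s = j1: numerator = 3 + j3, denominator = 48 + j29.
|H(j1)| = |3 + j3| / |48 + j29| = 4.2426 / 56.080 ≈ 0.07565.
In decibels: 20·log₁₀(0.07565) ≈ -22.4 dB.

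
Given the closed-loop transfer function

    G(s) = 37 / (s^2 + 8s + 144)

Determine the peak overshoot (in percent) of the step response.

%OS ≈ 32.9%

Comparing s^2 + 8s + 144 to s^2 + 2ζωₙs + ωₙ²: ωₙ = 12 rad/s and ζ = 8/(2·12) ≈ 0.3333.
%OS = 100·exp(−πζ/√(1−ζ²)) = 100·exp(−π·0.3333/√(1−0.3333²)) ≈ 32.9%.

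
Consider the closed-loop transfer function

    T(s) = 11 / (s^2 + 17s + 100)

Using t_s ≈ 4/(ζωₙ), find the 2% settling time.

Comparing s^2 + 17s + 100 to s^2 + 2ζωₙs + ωₙ²: ωₙ = 10 rad/s and ζ = 17/(2·10) = 0.85.
ζωₙ = 17/2 = 8.5, so t_s ≈ 4/(ζωₙ) = 4/8.5 ≈ 0.4706 s.

t_s ≈ 0.4706 s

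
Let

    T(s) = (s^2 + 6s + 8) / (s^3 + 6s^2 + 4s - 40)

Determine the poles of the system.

s = -4 ± 2j, 2

The poles are the roots of the denominator s^3 + 6s^2 + 4s - 40 = 0.
Trying s = 2: the polynomial evaluates to 0, so (s - 2) is a factor.
Dividing out leaves s^2 + 8s + 20 = 0.
The quadratic formula then gives s = -4 ± 2j.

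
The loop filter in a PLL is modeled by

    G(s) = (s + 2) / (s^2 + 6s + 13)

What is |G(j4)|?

Substitute s = j4: numerator = 2 + j4, denominator = -3 + j24.
|G(j4)| = |2 + j4| / |-3 + j24| = 4.4721 / 24.187 ≈ 0.1849.

|G(j4)| ≈ 0.1849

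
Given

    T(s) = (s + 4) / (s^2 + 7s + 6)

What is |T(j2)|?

|T(j2)| ≈ 0.3162

Substitute s = j2: numerator = 4 + j2, denominator = 2 + j14.
|T(j2)| = |4 + j2| / |2 + j14| = 4.4721 / 14.142 ≈ 0.3162.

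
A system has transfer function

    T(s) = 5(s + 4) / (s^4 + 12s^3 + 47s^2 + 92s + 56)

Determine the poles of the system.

The poles are the roots of the denominator s^4 + 12s^3 + 47s^2 + 92s + 56 = 0.
Trying s = -7: the polynomial evaluates to 0, so (s + 7) is a factor.
Dividing out leaves s^3 + 5s^2 + 12s + 8 = 0.
This factors further as (s^2 + 4s + 8)(s + 1) = 0.

s = -2 ± 2j, -7, -1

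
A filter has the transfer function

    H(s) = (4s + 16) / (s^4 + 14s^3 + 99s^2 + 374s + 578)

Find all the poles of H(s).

The poles are the roots of the denominator s^4 + 14s^3 + 99s^2 + 374s + 578 = 0.
No real roots exist; factor into two real quadratics: (s^2 + 8s + 17)(s^2 + 6s + 34) = 0.
Each quadratic gives a conjugate pair via the quadratic formula.

s = -4 ± j, -3 ± 5j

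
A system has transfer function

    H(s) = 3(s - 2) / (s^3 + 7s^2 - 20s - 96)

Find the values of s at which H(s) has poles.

s = -3, 4, -8

The poles are the roots of the denominator s^3 + 7s^2 - 20s - 96 = 0.
Trying s = -3: the polynomial evaluates to 0, so (s + 3) is a factor.
Dividing out leaves s^2 + 4s - 32 = 0.
Factoring the quadratic: (s - 4)(s + 8) = 0.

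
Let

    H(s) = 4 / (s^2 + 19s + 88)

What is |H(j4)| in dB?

Substitute s = j4: numerator = 4, denominator = 72 + j76.
|H(j4)| = |4| / |72 + j76| = 4 / 104.69 ≈ 0.03821.
In decibels: 20·log₁₀(0.03821) ≈ -28.4 dB.

|H(j4)|_dB ≈ -28.4 dB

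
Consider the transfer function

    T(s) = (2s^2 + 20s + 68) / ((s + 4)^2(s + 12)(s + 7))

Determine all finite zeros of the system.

Set the numerator to zero: 2s^2 + 20s + 68 = 0, i.e. 2·(s^2 + 10s + 34) = 0.
Factoring: (s^2 + 10s + 34) = 0.

s = -5 ± 3j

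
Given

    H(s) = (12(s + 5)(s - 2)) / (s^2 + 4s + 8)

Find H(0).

Set s = 0: H(0) = (-120) / (8) = -15.

H(0) = -15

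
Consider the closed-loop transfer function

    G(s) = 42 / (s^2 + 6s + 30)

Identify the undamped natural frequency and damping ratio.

Compare the denominator to the standard form s^2 + 2ζωₙs + ωₙ².
ωₙ² = 30, so ωₙ = √30 ≈ 5.477 rad/s.
2ζωₙ = 6, so ζ = 6/(2·√30) ≈ 0.5477.
With ζ = 0.5477 the response is underdamped.

ωₙ ≈ 5.477 rad/s, ζ ≈ 0.5477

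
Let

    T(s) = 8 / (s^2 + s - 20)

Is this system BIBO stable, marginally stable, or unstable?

unstable

The denominator s^2 + s - 20 factors as (s - 4)(s + 5), giving poles at s = 4, -5.
Since the pole(s) at s = 4 lie in the right half-plane, the system is unstable.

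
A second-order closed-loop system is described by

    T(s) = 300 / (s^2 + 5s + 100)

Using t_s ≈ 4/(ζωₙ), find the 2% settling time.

t_s ≈ 1.600 s

Comparing s^2 + 5s + 100 to s^2 + 2ζωₙs + ωₙ²: ωₙ = 10 rad/s and ζ = 5/(2·10) = 0.25.
ζωₙ = 5/2 = 2.5, so t_s ≈ 4/(ζωₙ) = 4/2.5 = 1.600 s.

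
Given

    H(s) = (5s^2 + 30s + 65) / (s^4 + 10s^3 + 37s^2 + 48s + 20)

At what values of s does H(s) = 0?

s = -3 ± 2j

Set the numerator to zero: 5s^2 + 30s + 65 = 0, i.e. 5·(s^2 + 6s + 13) = 0.
Factoring: (s^2 + 6s + 13) = 0.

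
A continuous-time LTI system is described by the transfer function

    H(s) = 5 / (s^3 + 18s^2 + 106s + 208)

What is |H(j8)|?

Substitute s = j8: numerator = 5, denominator = -944 + j336.
|H(j8)| = |5| / |-944 + j336| = 5 / 1002.0 ≈ 0.004990.

|H(j8)| ≈ 0.004990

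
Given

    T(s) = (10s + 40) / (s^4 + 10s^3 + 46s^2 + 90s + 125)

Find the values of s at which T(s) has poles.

The poles are the roots of the denominator s^4 + 10s^3 + 46s^2 + 90s + 125 = 0.
No real roots exist; factor into two real quadratics: (s^2 + 8s + 25)(s^2 + 2s + 5) = 0.
Each quadratic gives a conjugate pair via the quadratic formula.

s = -4 + 3j, -4 - 3j, -1 + 2j, -1 - 2j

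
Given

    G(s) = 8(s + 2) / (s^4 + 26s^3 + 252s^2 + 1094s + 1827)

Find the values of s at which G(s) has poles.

The poles are the roots of the denominator s^4 + 26s^3 + 252s^2 + 1094s + 1827 = 0.
Trying s = -9: the polynomial evaluates to 0, so (s + 9) is a factor.
Dividing out leaves s^3 + 17s^2 + 99s + 203 = 0.
This factors further as (s^2 + 10s + 29)(s + 7) = 0.

s = -9, -5 ± 2j, -7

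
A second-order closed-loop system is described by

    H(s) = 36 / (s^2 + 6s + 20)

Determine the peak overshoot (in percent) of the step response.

Comparing s^2 + 6s + 20 to s^2 + 2ζωₙs + ωₙ²: ωₙ = √20 ≈ 4.472 rad/s and ζ = 6/(2·√20) ≈ 0.6708.
%OS = 100·exp(−πζ/√(1−ζ²)) = 100·exp(−π·0.6708/√(1−0.6708²)) ≈ 5.83%.

%OS ≈ 5.83%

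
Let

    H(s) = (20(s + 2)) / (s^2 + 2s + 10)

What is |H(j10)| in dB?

Substitute s = j10: numerator = 40 + j200, denominator = -90 + j20.
|H(j10)| = |40 + j200| / |-90 + j20| = 203.96 / 92.195 ≈ 2.212.
In decibels: 20·log₁₀(2.212) ≈ 6.90 dB.

|H(j10)|_dB ≈ 6.90 dB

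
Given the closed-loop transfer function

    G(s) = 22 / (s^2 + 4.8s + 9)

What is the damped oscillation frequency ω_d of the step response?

Comparing s^2 + 4.8s + 9 to s^2 + 2ζωₙs + ωₙ²: ωₙ = 3 rad/s and ζ = 4.8/(2·3) = 0.8.
ζωₙ = 4.8/2 = 2.4, so ω_d = ωₙ√(1−ζ²) = √(ωₙ² − (ζωₙ)²) = √(9 − 2.4²) = √3.24 = 1.800 rad/s.

ω_d = 1.800 rad/s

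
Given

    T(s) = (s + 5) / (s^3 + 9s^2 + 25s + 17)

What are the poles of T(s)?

The poles are the roots of the denominator s^3 + 9s^2 + 25s + 17 = 0.
Trying s = -1: the polynomial evaluates to 0, so (s + 1) is a factor.
Dividing out leaves s^2 + 8s + 17 = 0.
The quadratic formula then gives s = -4 ± 1j.

s = -4 ± j, -1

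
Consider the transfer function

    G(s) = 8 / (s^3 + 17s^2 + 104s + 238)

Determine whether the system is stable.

The denominator s^3 + 17s^2 + 104s + 238 factors as (s^2 + 10s + 34)(s + 7), giving poles at s = -5 ± 3j, -7.
Since all poles lie strictly in the left half-plane, the system is stable.

stable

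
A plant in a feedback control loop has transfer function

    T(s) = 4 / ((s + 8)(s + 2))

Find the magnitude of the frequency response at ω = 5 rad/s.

|T(j5)| ≈ 0.07873

Substitute s = j5: numerator = 4, denominator = -9 + j50.
|T(j5)| = |4| / |-9 + j50| = 4 / 50.804 ≈ 0.07873.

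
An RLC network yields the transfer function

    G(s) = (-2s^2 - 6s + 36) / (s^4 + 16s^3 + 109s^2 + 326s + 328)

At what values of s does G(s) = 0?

Set the numerator to zero: -2s^2 - 6s + 36 = 0, i.e. -2·(s^2 + 3s - 18) = 0.
Factoring: (s - 3)(s + 6) = 0.

s = 3, -6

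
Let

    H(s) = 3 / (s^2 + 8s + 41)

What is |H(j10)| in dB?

|H(j10)|_dB ≈ -30.4 dB

Substitute s = j10: numerator = 3, denominator = -59 + j80.
|H(j10)| = |3| / |-59 + j80| = 3 / 99.403 ≈ 0.03018.
In decibels: 20·log₁₀(0.03018) ≈ -30.4 dB.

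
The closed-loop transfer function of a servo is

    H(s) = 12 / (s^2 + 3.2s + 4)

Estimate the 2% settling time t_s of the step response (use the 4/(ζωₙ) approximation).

Comparing s^2 + 3.2s + 4 to s^2 + 2ζωₙs + ωₙ²: ωₙ = 2 rad/s and ζ = 3.2/(2·2) = 0.8.
ζωₙ = 3.2/2 = 1.6, so t_s ≈ 4/(ζωₙ) = 4/1.6 = 2.500 s.

t_s ≈ 2.500 s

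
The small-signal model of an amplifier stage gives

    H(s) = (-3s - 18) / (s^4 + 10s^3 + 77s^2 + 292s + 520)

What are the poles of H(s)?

s = -3 ± 2j, -2 ± 6j

The poles are the roots of the denominator s^4 + 10s^3 + 77s^2 + 292s + 520 = 0.
No real roots exist; factor into two real quadratics: (s^2 + 6s + 13)(s^2 + 4s + 40) = 0.
Each quadratic gives a conjugate pair via the quadratic formula.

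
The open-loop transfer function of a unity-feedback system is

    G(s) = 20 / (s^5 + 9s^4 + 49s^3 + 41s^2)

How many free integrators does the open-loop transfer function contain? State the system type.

Factor s from the denominator: s^5 + 9s^4 + 49s^3 + 41s^2 = s^2·(s^3 + 9s^2 + 49s + 41).
There are 2 poles at the origin, so the system is Type 2.

Type 2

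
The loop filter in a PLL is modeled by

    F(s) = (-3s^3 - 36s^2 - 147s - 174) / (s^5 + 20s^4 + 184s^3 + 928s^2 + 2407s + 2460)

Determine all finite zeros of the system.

Set the numerator to zero: -3s^3 - 36s^2 - 147s - 174 = 0, i.e. -3·(s^3 + 12s^2 + 49s + 58) = 0.
Factoring: (s^2 + 10s + 29)(s + 2) = 0.

s = -5 + 2j, -5 - 2j, -2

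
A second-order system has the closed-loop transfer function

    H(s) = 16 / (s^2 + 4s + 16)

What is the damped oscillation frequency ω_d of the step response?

Comparing s^2 + 4s + 16 to s^2 + 2ζωₙs + ωₙ²: ωₙ = 4 rad/s and ζ = 4/(2·4) = 0.5.
ζωₙ = 4/2 = 2, so ω_d = ωₙ√(1−ζ²) = √(ωₙ² − (ζωₙ)²) = √(16 − 2²) = √12 ≈ 3.464 rad/s.

ω_d ≈ 3.464 rad/s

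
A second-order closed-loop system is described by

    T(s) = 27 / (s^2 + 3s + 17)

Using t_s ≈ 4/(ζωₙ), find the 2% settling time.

t_s ≈ 2.667 s

Comparing s^2 + 3s + 17 to s^2 + 2ζωₙs + ωₙ²: ωₙ = √17 ≈ 4.123 rad/s and ζ = 3/(2·√17) ≈ 0.3638.
ζωₙ = 3/2 = 1.5, so t_s ≈ 4/(ζωₙ) = 4/1.5 ≈ 2.667 s.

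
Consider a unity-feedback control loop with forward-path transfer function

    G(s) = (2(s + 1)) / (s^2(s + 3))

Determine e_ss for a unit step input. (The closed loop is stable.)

e_ss = 0

G(s) has 2 poles at the origin.
This is a Type 2 system; for a step input the steady-state error is zero.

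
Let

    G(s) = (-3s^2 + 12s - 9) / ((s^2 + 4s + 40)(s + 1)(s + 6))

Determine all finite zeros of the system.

s = 1, 3

Set the numerator to zero: -3s^2 + 12s - 9 = 0, i.e. -3·(s^2 - 4s + 3) = 0.
Factoring: (s - 1)(s - 3) = 0.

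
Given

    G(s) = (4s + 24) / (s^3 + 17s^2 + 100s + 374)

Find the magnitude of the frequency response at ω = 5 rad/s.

Substitute s = j5: numerator = 24 + j20, denominator = -51 + j375.
|G(j5)| = |24 + j20| / |-51 + j375| = 31.241 / 378.45 ≈ 0.08255.

|G(j5)| ≈ 0.08255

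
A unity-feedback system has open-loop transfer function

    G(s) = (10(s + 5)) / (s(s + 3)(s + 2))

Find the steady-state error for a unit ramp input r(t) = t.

e_ss = 0.1200

G(s) has one pole at the origin.
This is a Type 1 system. Kv = lim_{s→0} s·G(s) = 50/6 = 25/3.
e_ss = 1/Kv = 1/(25/3) = 3/25 ≈ 0.1200.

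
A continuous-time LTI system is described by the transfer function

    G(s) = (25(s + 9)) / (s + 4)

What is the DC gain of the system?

G(0) = 225/4 ≈ 56.25

At s = 0 each factor (s + a) contributes a and each (s^2 + bs + c) contributes c.
G(0) = 25·(9) / ((4)) = 225/4 = 225/4.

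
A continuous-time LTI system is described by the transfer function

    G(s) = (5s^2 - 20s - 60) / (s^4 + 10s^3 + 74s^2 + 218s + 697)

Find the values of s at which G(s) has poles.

The poles are the roots of the denominator s^4 + 10s^3 + 74s^2 + 218s + 697 = 0.
No real roots exist; factor into two real quadratics: (s^2 + 8s + 41)(s^2 + 2s + 17) = 0.
Each quadratic gives a conjugate pair via the quadratic formula.

s = -4 ± 5j, -1 ± 4j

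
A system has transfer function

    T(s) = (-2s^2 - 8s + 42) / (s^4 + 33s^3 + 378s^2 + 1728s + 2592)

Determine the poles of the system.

s = -3, -12, -6, -12

The poles are the roots of the denominator s^4 + 33s^3 + 378s^2 + 1728s + 2592 = 0.
Trying s = -3: the polynomial evaluates to 0, so (s + 3) is a factor.
Dividing out leaves s^3 + 30s^2 + 288s + 864 = 0.
This factors further as (s + 12)^2(s + 6) = 0.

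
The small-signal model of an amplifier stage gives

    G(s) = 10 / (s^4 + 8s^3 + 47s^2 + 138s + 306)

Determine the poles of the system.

s = -1 + 4j, -1 - 4j, -3 + 3j, -3 - 3j

The poles are the roots of the denominator s^4 + 8s^3 + 47s^2 + 138s + 306 = 0.
No real roots exist; factor into two real quadratics: (s^2 + 2s + 17)(s^2 + 6s + 18) = 0.
Each quadratic gives a conjugate pair via the quadratic formula.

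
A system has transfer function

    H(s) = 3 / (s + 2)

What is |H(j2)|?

|H(j2)| ≈ 1.061

Substitute s = j2: numerator = 3, denominator = 2 + j2.
|H(j2)| = |3| / |2 + j2| = 3 / 2.8284 ≈ 1.061.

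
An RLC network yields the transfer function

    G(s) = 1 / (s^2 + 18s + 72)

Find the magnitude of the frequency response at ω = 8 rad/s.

|G(j8)| ≈ 0.006934

Substitute s = j8: numerator = 1, denominator = 8 + j144.
|G(j8)| = |1| / |8 + j144| = 1 / 144.22 ≈ 0.006934.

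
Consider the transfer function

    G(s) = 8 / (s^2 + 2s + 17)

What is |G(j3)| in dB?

Substitute s = j3: numerator = 8, denominator = 8 + j6.
|G(j3)| = |8| / |8 + j6| = 8 / 10 = 0.8000.
In decibels: 20·log₁₀(0.8000) ≈ -1.94 dB.

|G(j3)|_dB ≈ -1.94 dB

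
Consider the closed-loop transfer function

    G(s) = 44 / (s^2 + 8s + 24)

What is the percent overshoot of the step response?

Comparing s^2 + 8s + 24 to s^2 + 2ζωₙs + ωₙ²: ωₙ = √24 ≈ 4.899 rad/s and ζ = 8/(2·√24) ≈ 0.8165.
%OS = 100·exp(−πζ/√(1−ζ²)) = 100·exp(−π·0.8165/√(1−0.8165²)) ≈ 1.18%.

%OS ≈ 1.18%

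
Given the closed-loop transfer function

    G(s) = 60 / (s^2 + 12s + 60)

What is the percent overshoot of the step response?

%OS ≈ 2.13%

Comparing s^2 + 12s + 60 to s^2 + 2ζωₙs + ωₙ²: ωₙ = √60 ≈ 7.746 rad/s and ζ = 12/(2·√60) ≈ 0.7746.
%OS = 100·exp(−πζ/√(1−ζ²)) = 100·exp(−π·0.7746/√(1−0.7746²)) ≈ 2.13%.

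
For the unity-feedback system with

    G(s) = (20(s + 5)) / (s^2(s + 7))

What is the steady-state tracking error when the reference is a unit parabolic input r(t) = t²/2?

G(s) has 2 poles at the origin.
This is a Type 2 system. Ka = lim_{s→0} s^2·G(s) = 100/7.
e_ss = 1/Ka = 1/(100/7) = 7/100 ≈ 0.07000.

e_ss = 0.07000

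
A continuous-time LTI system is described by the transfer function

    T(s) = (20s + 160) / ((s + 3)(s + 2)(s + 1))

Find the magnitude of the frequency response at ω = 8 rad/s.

Substitute s = j8: numerator = 160 + j160, denominator = -378 - j424.
|T(j8)| = |160 + j160| / |-378 - j424| = 226.27 / 568.03 ≈ 0.3983.

|T(j8)| ≈ 0.3983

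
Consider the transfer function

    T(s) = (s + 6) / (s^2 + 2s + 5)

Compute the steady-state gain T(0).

T(0) = 6/5 ≈ 1.200

Set s = 0: T(0) = (6) / (5) = 6/5.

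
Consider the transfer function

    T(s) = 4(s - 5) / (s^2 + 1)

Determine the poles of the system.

The poles are the roots of the denominator s^2 + 1 = 0.
Using the quadratic formula: s = (0 ± √(-4))/2 = 0 ± 1j.

s = ±j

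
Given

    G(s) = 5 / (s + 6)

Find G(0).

At s = 0 each factor (s + a) contributes a and each (s^2 + bs + c) contributes c.
G(0) = 5·1 / ((6)) = 5/6 = 5/6.

G(0) = 5/6 ≈ 0.8333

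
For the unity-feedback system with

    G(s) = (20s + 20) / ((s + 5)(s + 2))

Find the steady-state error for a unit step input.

e_ss = 0.3333

G(s) has no poles at the origin.
This is a Type 0 system. Kp = lim_{s→0} G(s) = 20/10 = 2.
e_ss = 1/(1 + Kp) = 1/(1 + 2) = 1/3 ≈ 0.3333.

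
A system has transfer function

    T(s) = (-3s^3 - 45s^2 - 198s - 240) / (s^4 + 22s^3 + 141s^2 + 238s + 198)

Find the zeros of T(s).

s = -5, -8, -2

Set the numerator to zero: -3s^3 - 45s^2 - 198s - 240 = 0, i.e. -3·(s^3 + 15s^2 + 66s + 80) = 0.
Factoring: (s + 5)(s + 8)(s + 2) = 0.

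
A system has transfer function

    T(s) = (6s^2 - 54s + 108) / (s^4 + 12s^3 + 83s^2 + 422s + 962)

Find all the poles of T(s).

The poles are the roots of the denominator s^4 + 12s^3 + 83s^2 + 422s + 962 = 0.
No real roots exist; factor into two real quadratics: (s^2 + 2s + 37)(s^2 + 10s + 26) = 0.
Each quadratic gives a conjugate pair via the quadratic formula.

s = -1 ± 6j, -5 ± j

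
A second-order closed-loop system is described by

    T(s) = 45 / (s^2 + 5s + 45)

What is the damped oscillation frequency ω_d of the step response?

Comparing s^2 + 5s + 45 to s^2 + 2ζωₙs + ωₙ²: ωₙ = √45 ≈ 6.708 rad/s and ζ = 5/(2·√45) ≈ 0.3727.
ζωₙ = 5/2 = 2.5, so ω_d = ωₙ√(1−ζ²) = √(ωₙ² − (ζωₙ)²) = √(45 − 2.5²) = √38.75 ≈ 6.225 rad/s.

ω_d ≈ 6.225 rad/s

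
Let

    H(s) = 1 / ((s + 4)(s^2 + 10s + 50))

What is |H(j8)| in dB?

|H(j8)|_dB ≈ -57.2 dB

Substitute s = j8: numerator = 1, denominator = -696 + j208.
|H(j8)| = |1| / |-696 + j208| = 1 / 726.42 ≈ 0.001377.
In decibels: 20·log₁₀(0.001377) ≈ -57.2 dB.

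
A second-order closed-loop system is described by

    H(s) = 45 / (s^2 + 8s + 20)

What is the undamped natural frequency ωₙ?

Compare the denominator to the standard form s^2 + 2ζωₙs + ωₙ².
ωₙ² = 20, so ωₙ = √20 ≈ 4.472 rad/s.

ωₙ ≈ 4.472 rad/s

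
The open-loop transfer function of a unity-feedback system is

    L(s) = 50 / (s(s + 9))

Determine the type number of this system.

The denominator has 1 factor of s at the origin (free integrator), so this is a Type 1 system.

Type 1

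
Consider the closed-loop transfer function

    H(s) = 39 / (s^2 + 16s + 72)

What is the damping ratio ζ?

ζ ≈ 0.9428

Compare the denominator to the standard form s^2 + 2ζωₙs + ωₙ².
ωₙ² = 72, so ωₙ = √72 ≈ 8.485 rad/s.
2ζωₙ = 16, so ζ = 16/(2·√72) ≈ 0.9428.
With ζ = 0.9428 the response is underdamped.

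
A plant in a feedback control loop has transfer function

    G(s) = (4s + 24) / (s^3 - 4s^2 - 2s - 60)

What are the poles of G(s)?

s = 6, -1 ± 3j

The poles are the roots of the denominator s^3 - 4s^2 - 2s - 60 = 0.
Trying s = 6: the polynomial evaluates to 0, so (s - 6) is a factor.
Dividing out leaves s^2 + 2s + 10 = 0.
The quadratic formula then gives s = -1 ± 3j.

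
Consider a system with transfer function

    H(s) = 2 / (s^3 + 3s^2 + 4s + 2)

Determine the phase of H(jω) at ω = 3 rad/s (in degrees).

At s = j3: numerator = 2, denominator = -25 - j15.
∠H = ∠num − ∠den = 0° − (-149.04°) = 149.0°.

∠H(j3) ≈ 149.0°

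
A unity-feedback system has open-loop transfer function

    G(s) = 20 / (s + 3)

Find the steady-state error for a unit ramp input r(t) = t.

e_ss = ∞

G(s) has no poles at the origin.
This is a Type 0 system; Kv = lim_{s→0} s·G(s) = 0, so the steady-state error for a ramp input is infinite.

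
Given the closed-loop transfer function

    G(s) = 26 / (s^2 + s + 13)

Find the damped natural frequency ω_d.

Comparing s^2 + s + 13 to s^2 + 2ζωₙs + ωₙ²: ωₙ = √13 ≈ 3.606 rad/s and ζ = 1/(2·√13) ≈ 0.1387.
ζωₙ = 1/2 = 0.5, so ω_d = ωₙ√(1−ζ²) = √(ωₙ² − (ζωₙ)²) = √(13 − 0.5²) = √12.75 ≈ 3.571 rad/s.

ω_d ≈ 3.571 rad/s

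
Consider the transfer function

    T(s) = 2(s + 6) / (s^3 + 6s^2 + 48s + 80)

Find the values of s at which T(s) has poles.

s = -2 ± 6j, -2

The poles are the roots of the denominator s^3 + 6s^2 + 48s + 80 = 0.
Trying s = -2: the polynomial evaluates to 0, so (s + 2) is a factor.
Dividing out leaves s^2 + 4s + 40 = 0.
The quadratic formula then gives s = -2 ± 6j.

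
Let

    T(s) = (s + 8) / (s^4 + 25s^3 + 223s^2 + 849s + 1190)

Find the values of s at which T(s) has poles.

s = -4 ± j, -10, -7

The poles are the roots of the denominator s^4 + 25s^3 + 223s^2 + 849s + 1190 = 0.
Trying s = -10: the polynomial evaluates to 0, so (s + 10) is a factor.
Dividing out leaves s^3 + 15s^2 + 73s + 119 = 0.
This factors further as (s^2 + 8s + 17)(s + 7) = 0.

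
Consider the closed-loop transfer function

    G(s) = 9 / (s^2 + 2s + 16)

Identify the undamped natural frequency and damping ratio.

ωₙ = 4 rad/s, ζ = 0.25

Compare the denominator to the standard form s^2 + 2ζωₙs + ωₙ².
ωₙ² = 16, so ωₙ = 4 rad/s.
2ζωₙ = 2, so ζ = 2/(2·4) = 0.25.
With ζ = 0.25 the response is underdamped.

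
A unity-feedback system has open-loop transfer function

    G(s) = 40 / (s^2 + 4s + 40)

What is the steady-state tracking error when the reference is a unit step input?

G(s) has no poles at the origin.
This is a Type 0 system. Kp = lim_{s→0} G(s) = 40/40 = 1.
e_ss = 1/(1 + Kp) = 1/(1 + 1) = 1/2 ≈ 0.5000.

e_ss = 0.5000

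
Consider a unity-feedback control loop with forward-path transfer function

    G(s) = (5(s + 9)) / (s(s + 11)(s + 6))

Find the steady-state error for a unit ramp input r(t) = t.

G(s) has one pole at the origin.
This is a Type 1 system. Kv = lim_{s→0} s·G(s) = 45/66 = 15/22.
e_ss = 1/Kv = 1/(15/22) = 22/15 ≈ 1.467.

e_ss = 1.467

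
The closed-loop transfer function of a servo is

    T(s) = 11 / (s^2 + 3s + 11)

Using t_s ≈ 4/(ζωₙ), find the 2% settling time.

t_s ≈ 2.667 s

Comparing s^2 + 3s + 11 to s^2 + 2ζωₙs + ωₙ²: ωₙ = √11 ≈ 3.317 rad/s and ζ = 3/(2·√11) ≈ 0.4523.
ζωₙ = 3/2 = 1.5, so t_s ≈ 4/(ζωₙ) = 4/1.5 ≈ 2.667 s.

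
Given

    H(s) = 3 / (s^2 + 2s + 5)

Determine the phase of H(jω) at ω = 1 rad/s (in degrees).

At s = j1: numerator = 3, denominator = 4 + j2.
∠H = ∠num − ∠den = 0° − (26.565°) = -26.57°.

∠H(j1) ≈ -26.57°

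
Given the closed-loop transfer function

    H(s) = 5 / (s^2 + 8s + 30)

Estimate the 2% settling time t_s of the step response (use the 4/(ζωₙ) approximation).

t_s ≈ 1 s

Comparing s^2 + 8s + 30 to s^2 + 2ζωₙs + ωₙ²: ωₙ = √30 ≈ 5.477 rad/s and ζ = 8/(2·√30) ≈ 0.7303.
ζωₙ = 8/2 = 4, so t_s ≈ 4/(ζωₙ) = 4/4 = 1 s.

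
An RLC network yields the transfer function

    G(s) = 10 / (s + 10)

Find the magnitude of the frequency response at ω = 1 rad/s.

|G(j1)| ≈ 0.9950

Substitute s = j1: numerator = 10, denominator = 10 + j1.
|G(j1)| = |10| / |10 + j1| = 10 / 10.050 ≈ 0.9950.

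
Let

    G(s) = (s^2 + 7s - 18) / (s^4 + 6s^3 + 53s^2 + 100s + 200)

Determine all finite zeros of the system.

Set the numerator to zero: s^2 + 7s - 18 = 0.
Factoring: (s + 9)(s - 2) = 0.

s = -9, 2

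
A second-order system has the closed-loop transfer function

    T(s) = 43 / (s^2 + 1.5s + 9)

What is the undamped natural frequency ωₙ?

ωₙ = 3 rad/s

Compare the denominator to the standard form s^2 + 2ζωₙs + ωₙ².
ωₙ² = 9, so ωₙ = 3 rad/s.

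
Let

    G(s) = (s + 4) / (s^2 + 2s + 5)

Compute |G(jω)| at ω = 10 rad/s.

Substitute s = j10: numerator = 4 + j10, denominator = -95 + j20.
|G(j10)| = |4 + j10| / |-95 + j20| = 10.770 / 97.082 ≈ 0.1109.

|G(j10)| ≈ 0.1109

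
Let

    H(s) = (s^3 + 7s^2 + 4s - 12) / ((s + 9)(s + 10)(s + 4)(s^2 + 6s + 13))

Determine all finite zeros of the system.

Set the numerator to zero: s^3 + 7s^2 + 4s - 12 = 0.
Factoring: (s + 2)(s + 6)(s - 1) = 0.

s = -2, -6, 1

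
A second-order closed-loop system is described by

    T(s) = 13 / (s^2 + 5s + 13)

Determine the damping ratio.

Compare the denominator to the standard form s^2 + 2ζωₙs + ωₙ².
ωₙ² = 13, so ωₙ = √13 ≈ 3.606 rad/s.
2ζωₙ = 5, so ζ = 5/(2·√13) ≈ 0.6934.

ζ ≈ 0.6934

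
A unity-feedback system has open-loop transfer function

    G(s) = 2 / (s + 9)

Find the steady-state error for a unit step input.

e_ss = 0.8182

G(s) has no poles at the origin.
This is a Type 0 system. Kp = lim_{s→0} G(s) = 2/9.
e_ss = 1/(1 + Kp) = 1/(1 + 2/9) = 9/11 ≈ 0.8182.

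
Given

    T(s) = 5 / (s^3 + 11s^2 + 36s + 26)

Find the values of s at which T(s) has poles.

The poles are the roots of the denominator s^3 + 11s^2 + 36s + 26 = 0.
Trying s = -1: the polynomial evaluates to 0, so (s + 1) is a factor.
Dividing out leaves s^2 + 10s + 26 = 0.
The quadratic formula then gives s = -5 ± 1j.

s = -5 ± j, -1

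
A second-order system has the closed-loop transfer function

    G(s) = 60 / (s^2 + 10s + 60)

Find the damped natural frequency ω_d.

ω_d ≈ 5.916 rad/s

Comparing s^2 + 10s + 60 to s^2 + 2ζωₙs + ωₙ²: ωₙ = √60 ≈ 7.746 rad/s and ζ = 10/(2·√60) ≈ 0.6455.
ζωₙ = 10/2 = 5, so ω_d = ωₙ√(1−ζ²) = √(ωₙ² − (ζωₙ)²) = √(60 − 5²) = √35 ≈ 5.916 rad/s.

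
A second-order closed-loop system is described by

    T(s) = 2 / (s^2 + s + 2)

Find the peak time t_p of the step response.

t_p ≈ 2.375 s

Comparing s^2 + s + 2 to s^2 + 2ζωₙs + ωₙ²: ωₙ = √2 ≈ 1.414 rad/s and ζ = 1/(2·√2) ≈ 0.3536.
ζωₙ = 1/2 = 0.5, so ω_d = ωₙ√(1−ζ²) = √(ωₙ² − (ζωₙ)²) = √(2 − 0.5²) = √1.75 ≈ 1.323 rad/s.
t_p = π/ω_d = π/1.323 ≈ 2.375 s.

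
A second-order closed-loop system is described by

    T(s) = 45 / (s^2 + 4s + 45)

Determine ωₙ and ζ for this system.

ωₙ ≈ 6.708 rad/s, ζ ≈ 0.2981

Compare the denominator to the standard form s^2 + 2ζωₙs + ωₙ².
ωₙ² = 45, so ωₙ = √45 ≈ 6.708 rad/s.
2ζωₙ = 4, so ζ = 4/(2·√45) ≈ 0.2981.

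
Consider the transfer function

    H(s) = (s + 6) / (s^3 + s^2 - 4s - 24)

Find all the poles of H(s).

The poles are the roots of the denominator s^3 + s^2 - 4s - 24 = 0.
Trying s = 3: the polynomial evaluates to 0, so (s - 3) is a factor.
Dividing out leaves s^2 + 4s + 8 = 0.
The quadratic formula then gives s = -2 ± 2j.

s = -2 ± 2j, 3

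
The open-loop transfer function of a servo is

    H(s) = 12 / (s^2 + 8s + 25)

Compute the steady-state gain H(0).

H(0) = 12/25 ≈ 0.4800

Set s = 0: H(0) = (12) / (25) = 12/25.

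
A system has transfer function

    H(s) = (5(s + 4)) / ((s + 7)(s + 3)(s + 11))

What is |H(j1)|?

|H(j1)| ≈ 0.08347

Substitute s = j1: numerator = 20 + j5, denominator = 210 + j130.
|H(j1)| = |20 + j5| / |210 + j130| = 20.616 / 246.98 ≈ 0.08347.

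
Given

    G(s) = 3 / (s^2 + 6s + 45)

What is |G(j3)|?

Substitute s = j3: numerator = 3, denominator = 36 + j18.
|G(j3)| = |3| / |36 + j18| = 3 / 40.249 ≈ 0.07454.

|G(j3)| ≈ 0.07454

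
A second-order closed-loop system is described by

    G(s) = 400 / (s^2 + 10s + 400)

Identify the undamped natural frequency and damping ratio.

ωₙ = 20 rad/s, ζ = 0.25

Compare the denominator to the standard form s^2 + 2ζωₙs + ωₙ².
ωₙ² = 400, so ωₙ = 20 rad/s.
2ζωₙ = 10, so ζ = 10/(2·20) = 0.25.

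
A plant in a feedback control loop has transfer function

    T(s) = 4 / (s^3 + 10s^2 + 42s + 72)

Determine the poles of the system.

The poles are the roots of the denominator s^3 + 10s^2 + 42s + 72 = 0.
Trying s = -4: the polynomial evaluates to 0, so (s + 4) is a factor.
Dividing out leaves s^2 + 6s + 18 = 0.
The quadratic formula then gives s = -3 ± 3j.

s = -3 + 3j, -3 - 3j, -4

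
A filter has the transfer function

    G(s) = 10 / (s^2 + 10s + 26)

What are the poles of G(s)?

s = -5 + j, -5 - j

The poles are the roots of the denominator s^2 + 10s + 26 = 0.
Using the quadratic formula: s = (-10 ± √(-4))/2 = -5 ± 1j.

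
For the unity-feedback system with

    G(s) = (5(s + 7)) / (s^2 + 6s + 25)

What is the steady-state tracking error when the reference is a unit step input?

G(s) has no poles at the origin.
This is a Type 0 system. Kp = lim_{s→0} G(s) = 35/25 = 7/5.
e_ss = 1/(1 + Kp) = 1/(1 + 7/5) = 5/12 ≈ 0.4167.

e_ss = 0.4167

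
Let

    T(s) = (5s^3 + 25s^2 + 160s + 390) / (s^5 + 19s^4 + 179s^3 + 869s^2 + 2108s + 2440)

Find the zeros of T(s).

Set the numerator to zero: 5s^3 + 25s^2 + 160s + 390 = 0, i.e. 5·(s^3 + 5s^2 + 32s + 78) = 0.
Factoring: (s^2 + 2s + 26)(s + 3) = 0.

s = -1 + 5j, -1 - 5j, -3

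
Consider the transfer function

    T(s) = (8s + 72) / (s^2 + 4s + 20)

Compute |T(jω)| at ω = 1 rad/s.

Substitute s = j1: numerator = 72 + j8, denominator = 19 + j4.
|T(j1)| = |72 + j8| / |19 + j4| = 72.443 / 19.416 ≈ 3.731.

|T(j1)| ≈ 3.731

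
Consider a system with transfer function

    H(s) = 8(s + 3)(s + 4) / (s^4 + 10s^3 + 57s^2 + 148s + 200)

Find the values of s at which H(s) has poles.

s = -3 ± 4j, -2 ± 2j

The poles are the roots of the denominator s^4 + 10s^3 + 57s^2 + 148s + 200 = 0.
No real roots exist; factor into two real quadratics: (s^2 + 6s + 25)(s^2 + 4s + 8) = 0.
Each quadratic gives a conjugate pair via the quadratic formula.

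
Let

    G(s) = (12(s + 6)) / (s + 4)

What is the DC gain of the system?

G(0) = 18

Set s = 0: G(0) = (72) / (4) = 18.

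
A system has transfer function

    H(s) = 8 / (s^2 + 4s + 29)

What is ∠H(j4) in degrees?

At s = j4: numerator = 8, denominator = 13 + j16.
∠H = ∠num − ∠den = 0° − (50.906°) = -50.91°.

∠H(j4) ≈ -50.91°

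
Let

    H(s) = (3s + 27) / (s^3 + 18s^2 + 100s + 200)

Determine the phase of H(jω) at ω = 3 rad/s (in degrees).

∠H(j3) ≈ -63.64°

At s = j3: numerator = 27 + j9, denominator = 38 + j273.
∠H = ∠num − ∠den = 18.435° − (82.076°) = -63.64°.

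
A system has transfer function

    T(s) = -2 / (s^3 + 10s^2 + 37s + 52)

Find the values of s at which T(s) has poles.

The poles are the roots of the denominator s^3 + 10s^2 + 37s + 52 = 0.
Trying s = -4: the polynomial evaluates to 0, so (s + 4) is a factor.
Dividing out leaves s^2 + 6s + 13 = 0.
The quadratic formula then gives s = -3 ± 2j.

s = -3 + 2j, -3 - 2j, -4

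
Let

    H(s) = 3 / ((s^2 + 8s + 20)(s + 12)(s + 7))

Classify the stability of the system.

stable

The poles can be read from the denominator factors: s = -4 + 2j, -4 - 2j, -12, -7.
Since all poles lie strictly in the left half-plane, the system is stable.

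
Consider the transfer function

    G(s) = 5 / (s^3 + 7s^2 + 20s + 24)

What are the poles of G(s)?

The poles are the roots of the denominator s^3 + 7s^2 + 20s + 24 = 0.
Trying s = -3: the polynomial evaluates to 0, so (s + 3) is a factor.
Dividing out leaves s^2 + 4s + 8 = 0.
The quadratic formula then gives s = -2 ± 2j.

s = -2 + 2j, -2 - 2j, -3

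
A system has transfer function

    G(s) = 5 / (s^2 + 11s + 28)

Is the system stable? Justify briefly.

stable

The denominator s^2 + 11s + 28 factors as (s + 7)(s + 4), giving poles at s = -7, -4.
Since all poles lie strictly in the left half-plane, the system is stable.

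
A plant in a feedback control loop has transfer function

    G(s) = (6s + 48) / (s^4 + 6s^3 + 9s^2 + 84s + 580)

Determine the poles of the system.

s = 2 + 4j, 2 - 4j, -5 + 2j, -5 - 2j

The poles are the roots of the denominator s^4 + 6s^3 + 9s^2 + 84s + 580 = 0.
No real roots exist; factor into two real quadratics: (s^2 - 4s + 20)(s^2 + 10s + 29) = 0.
Each quadratic gives a conjugate pair via the quadratic formula.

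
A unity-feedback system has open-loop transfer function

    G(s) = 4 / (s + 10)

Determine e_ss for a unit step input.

e_ss = 0.7143

G(s) has no poles at the origin.
This is a Type 0 system. Kp = lim_{s→0} G(s) = 4/10 = 2/5.
e_ss = 1/(1 + Kp) = 1/(1 + 2/5) = 5/7 ≈ 0.7143.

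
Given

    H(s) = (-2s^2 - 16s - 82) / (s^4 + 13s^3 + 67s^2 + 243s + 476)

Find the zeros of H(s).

Set the numerator to zero: -2s^2 - 16s - 82 = 0, i.e. -2·(s^2 + 8s + 41) = 0.
Factoring: (s^2 + 8s + 41) = 0.

s = -4 ± 5j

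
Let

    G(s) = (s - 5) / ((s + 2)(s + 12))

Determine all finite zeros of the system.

s = 5

Set the numerator to zero: s - 5 = 0.
So s = 5.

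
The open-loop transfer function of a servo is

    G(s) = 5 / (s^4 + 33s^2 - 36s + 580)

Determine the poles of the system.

The poles are the roots of the denominator s^4 + 33s^2 - 36s + 580 = 0.
No real roots exist; factor into two real quadratics: (s^2 - 4s + 20)(s^2 + 4s + 29) = 0.
Each quadratic gives a conjugate pair via the quadratic formula.

s = 2 ± 4j, -2 ± 5j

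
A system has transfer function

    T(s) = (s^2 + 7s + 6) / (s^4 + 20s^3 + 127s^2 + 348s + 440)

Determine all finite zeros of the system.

s = -1, -6

Set the numerator to zero: s^2 + 7s + 6 = 0.
Factoring: (s + 1)(s + 6) = 0.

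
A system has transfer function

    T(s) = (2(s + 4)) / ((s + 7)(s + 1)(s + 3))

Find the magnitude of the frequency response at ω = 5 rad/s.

|T(j5)| ≈ 0.05007

Substitute s = j5: numerator = 8 + j10, denominator = -254 + j30.
|T(j5)| = |8 + j10| / |-254 + j30| = 12.806 / 255.77 ≈ 0.05007.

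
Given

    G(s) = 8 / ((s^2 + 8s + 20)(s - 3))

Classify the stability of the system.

unstable

The poles can be read from the denominator factors: s = -4 + 2j, -4 - 2j, 3.
Since the pole(s) at s = 3 lie in the right half-plane, the system is unstable.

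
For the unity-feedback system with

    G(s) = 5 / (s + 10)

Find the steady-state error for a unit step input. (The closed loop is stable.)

e_ss = 0.6667

G(s) has no poles at the origin.
This is a Type 0 system. Kp = lim_{s→0} G(s) = 5/10 = 1/2.
e_ss = 1/(1 + Kp) = 1/(1 + 1/2) = 2/3 ≈ 0.6667.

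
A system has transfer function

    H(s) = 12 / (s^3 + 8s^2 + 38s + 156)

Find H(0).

Set s = 0: H(0) = (12) / (156) = 1/13.

H(0) = 1/13 ≈ 0.07692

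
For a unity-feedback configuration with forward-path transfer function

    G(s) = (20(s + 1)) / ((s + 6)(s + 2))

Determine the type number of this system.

Type 0

The denominator has no factor of s at the origin — no free integrator — so this is a Type 0 system.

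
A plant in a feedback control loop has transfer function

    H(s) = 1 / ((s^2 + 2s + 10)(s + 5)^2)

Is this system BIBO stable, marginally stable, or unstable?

The poles can be read from the denominator factors: s = -1 ± 3j, -5, -5.
Since all poles lie strictly in the left half-plane, the system is stable.

stable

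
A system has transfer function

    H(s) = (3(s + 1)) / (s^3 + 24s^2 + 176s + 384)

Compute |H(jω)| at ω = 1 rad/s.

|H(j1)| ≈ 0.01060

Substitute s = j1: numerator = 3 + j3, denominator = 360 + j175.
|H(j1)| = |3 + j3| / |360 + j175| = 4.2426 / 400.28 ≈ 0.01060.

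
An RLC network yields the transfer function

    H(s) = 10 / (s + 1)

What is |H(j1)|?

Substitute s = j1: numerator = 10, denominator = 1 + j1.
|H(j1)| = |10| / |1 + j1| = 10 / 1.4142 ≈ 7.071.

|H(j1)| ≈ 7.071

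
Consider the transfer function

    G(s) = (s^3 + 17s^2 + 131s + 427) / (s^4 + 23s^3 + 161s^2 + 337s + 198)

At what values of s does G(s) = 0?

Set the numerator to zero: s^3 + 17s^2 + 131s + 427 = 0.
Factoring: (s^2 + 10s + 61)(s + 7) = 0.

s = -5 + 6j, -5 - 6j, -7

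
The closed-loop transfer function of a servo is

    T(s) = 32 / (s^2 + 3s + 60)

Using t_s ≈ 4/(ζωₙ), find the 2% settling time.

t_s ≈ 2.667 s

Comparing s^2 + 3s + 60 to s^2 + 2ζωₙs + ωₙ²: ωₙ = √60 ≈ 7.746 rad/s and ζ = 3/(2·√60) ≈ 0.1936.
ζωₙ = 3/2 = 1.5, so t_s ≈ 4/(ζωₙ) = 4/1.5 ≈ 2.667 s.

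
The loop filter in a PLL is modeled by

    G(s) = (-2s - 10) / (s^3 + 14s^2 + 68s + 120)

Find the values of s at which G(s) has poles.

s = -4 ± 2j, -6

The poles are the roots of the denominator s^3 + 14s^2 + 68s + 120 = 0.
Trying s = -6: the polynomial evaluates to 0, so (s + 6) is a factor.
Dividing out leaves s^2 + 8s + 20 = 0.
The quadratic formula then gives s = -4 ± 2j.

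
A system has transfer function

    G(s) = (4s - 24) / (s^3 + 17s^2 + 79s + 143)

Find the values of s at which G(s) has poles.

The poles are the roots of the denominator s^3 + 17s^2 + 79s + 143 = 0.
Trying s = -11: the polynomial evaluates to 0, so (s + 11) is a factor.
Dividing out leaves s^2 + 6s + 13 = 0.
The quadratic formula then gives s = -3 ± 2j.

s = -3 + 2j, -3 - 2j, -11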